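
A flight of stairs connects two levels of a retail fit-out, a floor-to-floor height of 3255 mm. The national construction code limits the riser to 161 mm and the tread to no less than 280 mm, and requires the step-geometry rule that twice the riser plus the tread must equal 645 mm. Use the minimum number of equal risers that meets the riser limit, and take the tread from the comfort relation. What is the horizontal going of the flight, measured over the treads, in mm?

6700 mm

At most 161 each: 3255/161 = 20.22, giving 21 risers.
Each riser is 3255/21 = 155 mm (≤ 161 mm).
Tread T = 645 − 2 × 155 = 335 mm (≥ 280 mm).
21 risers give 20 treads; going = 20 × 335 = 6700 mm.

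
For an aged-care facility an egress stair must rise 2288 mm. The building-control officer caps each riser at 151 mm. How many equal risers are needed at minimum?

2288 / 151 = 15.15, so 16 risers are needed.

16 risers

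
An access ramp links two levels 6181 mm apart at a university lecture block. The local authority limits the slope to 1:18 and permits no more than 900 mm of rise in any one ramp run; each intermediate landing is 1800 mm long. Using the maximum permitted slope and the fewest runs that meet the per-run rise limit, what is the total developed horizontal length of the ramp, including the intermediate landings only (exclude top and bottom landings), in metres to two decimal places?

122.06 m

At most 900 each: 6181/900 = 6.87, giving 7 ramp runs. That means 6 intermediate landings.
Horizontal run for 6181 mm of rise at 1:18 is 6181 × 18 = 111258 mm.
Intermediate landings: 6 × 1800 = 10800 mm.
Total developed length = 111258 + 10800 = 122058 mm.
= 122.06 m.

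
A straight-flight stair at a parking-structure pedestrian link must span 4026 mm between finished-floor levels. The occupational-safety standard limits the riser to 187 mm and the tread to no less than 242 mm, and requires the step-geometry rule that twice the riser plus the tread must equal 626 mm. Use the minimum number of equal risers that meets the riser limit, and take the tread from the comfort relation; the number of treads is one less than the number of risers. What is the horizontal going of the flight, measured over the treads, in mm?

5460 mm

At most 187 each: 4026/187 = 21.53, giving 22 risers.
Each riser is 4026/22 = 183 mm (≤ 187 mm).
Tread T = 626 − 2 × 183 = 260 mm (≥ 242 mm).
Treads = 22 − 1 = 21; going = 21 × 260 = 5460 mm.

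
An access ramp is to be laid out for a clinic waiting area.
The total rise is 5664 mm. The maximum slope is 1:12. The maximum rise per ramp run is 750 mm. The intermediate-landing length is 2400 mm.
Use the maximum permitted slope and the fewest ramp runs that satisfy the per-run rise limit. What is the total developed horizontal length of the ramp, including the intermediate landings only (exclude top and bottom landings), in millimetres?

⌈5664/750⌉ = 8 ramp runs. That means 7 intermediate landings.
Horizontal run for 5664 mm of rise at 1:12 is 5664 × 12 = 67968 mm.
Intermediate landings: 7 × 2400 = 16800 mm.
Developed length = 67968 + 16800 = 84768 mm.

84768 mm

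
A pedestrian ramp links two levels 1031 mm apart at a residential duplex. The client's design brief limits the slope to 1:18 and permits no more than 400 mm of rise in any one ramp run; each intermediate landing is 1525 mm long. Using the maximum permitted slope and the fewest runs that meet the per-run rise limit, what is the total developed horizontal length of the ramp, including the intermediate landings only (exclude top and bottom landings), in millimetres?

⌈1031/400⌉ = 3 ramp runs. That means 2 intermediate landings.
Ramp run (horizontal) at 1:18: 1031 × 18 = 18558 mm.
2 intermediate landings contribute 2 × 1525 = 3050 mm.
Developed length = 18558 + 3050 = 21608 mm.

21608 mm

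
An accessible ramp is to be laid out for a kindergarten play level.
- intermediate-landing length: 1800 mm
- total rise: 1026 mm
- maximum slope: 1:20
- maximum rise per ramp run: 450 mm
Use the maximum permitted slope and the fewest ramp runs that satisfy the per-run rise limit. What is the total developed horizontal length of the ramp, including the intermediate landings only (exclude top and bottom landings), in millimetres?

24120 mm

1026 / 450 = 2.280 → round up to 3 ramp runs. That means 2 intermediate landings.
Ramp run (horizontal) at 1:20: 1026 × 20 = 20520 mm.
2 intermediate landings contribute 2 × 1800 = 3600 mm.
Total developed length = 20520 + 3600 = 24120 mm.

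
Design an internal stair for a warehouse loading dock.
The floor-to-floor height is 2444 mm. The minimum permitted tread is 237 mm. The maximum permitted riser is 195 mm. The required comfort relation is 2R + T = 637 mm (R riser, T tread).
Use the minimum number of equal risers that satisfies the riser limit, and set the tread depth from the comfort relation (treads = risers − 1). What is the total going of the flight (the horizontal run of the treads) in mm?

At most 195 each: 2444/195 = 12.53, giving 13 risers.
Each riser is 2444/13 = 188 mm (≤ 195 mm).
Tread T = 637 − 2 × 188 = 261 mm (≥ 237 mm).
Going = (13 − 1) × 261 = 3132 mm.

3132 mm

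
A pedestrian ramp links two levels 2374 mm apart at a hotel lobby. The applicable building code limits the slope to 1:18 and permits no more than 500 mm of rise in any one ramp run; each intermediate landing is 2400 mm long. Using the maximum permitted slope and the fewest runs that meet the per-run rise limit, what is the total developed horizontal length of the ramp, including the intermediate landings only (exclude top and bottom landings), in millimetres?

2374 / 500 = 4.75, so 5 ramp runs are needed. That means 4 intermediate landings.
Ramp run (horizontal) at 1:18: 2374 × 18 = 42732 mm.
4 intermediate landings contribute 4 × 2400 = 9600 mm.
Developed length = 42732 + 9600 = 52332 mm.

52332 mm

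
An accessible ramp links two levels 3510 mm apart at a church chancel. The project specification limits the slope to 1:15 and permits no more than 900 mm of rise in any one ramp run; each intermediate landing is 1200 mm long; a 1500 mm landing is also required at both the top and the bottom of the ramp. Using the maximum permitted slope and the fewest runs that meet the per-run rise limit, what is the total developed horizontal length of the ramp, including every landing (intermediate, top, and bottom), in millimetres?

⌈3510/900⌉ = 4 ramp runs. That means 3 intermediate landings.
Horizontal run for 3510 mm of rise at 1:15 is 3510 × 15 = 52650 mm.
3 intermediate landings contribute 3 × 1200 = 3600 mm.
Top and bottom landings: 2 × 1500 = 3000 mm.
Total = 52650 + 3600 + 3000 = 59250 mm.

59250 mm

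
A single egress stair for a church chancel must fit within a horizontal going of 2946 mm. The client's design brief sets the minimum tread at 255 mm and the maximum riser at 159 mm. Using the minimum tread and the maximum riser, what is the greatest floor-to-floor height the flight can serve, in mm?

1908 mm

Treads that fit: ⌊2946 / 255⌋ = 11.
Risers = treads + 1 = 12.
Maximum height = 12 × 159 = 1908 mm.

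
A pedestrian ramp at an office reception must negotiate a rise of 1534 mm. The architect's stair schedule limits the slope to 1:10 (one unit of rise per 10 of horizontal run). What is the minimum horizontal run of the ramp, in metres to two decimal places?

At 1:10 the run is 10 × 1534 = 15340 mm.
15340 mm = 15.34 m.

15.34 m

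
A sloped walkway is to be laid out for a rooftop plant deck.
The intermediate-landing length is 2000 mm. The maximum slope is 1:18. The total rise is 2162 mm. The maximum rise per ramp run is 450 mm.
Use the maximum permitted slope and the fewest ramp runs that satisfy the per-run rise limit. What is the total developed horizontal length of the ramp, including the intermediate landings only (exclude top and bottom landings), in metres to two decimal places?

At most 450 each: 2162/450 = 4.80, giving 5 ramp runs. That means 4 intermediate landings.
Horizontal run for 2162 mm of rise at 1:18 is 2162 × 18 = 38916 mm.
Intermediate landings: 4 × 2000 = 8000 mm.
Developed length = 38916 + 8000 = 46916 mm.
= 46.92 m.

46.92 m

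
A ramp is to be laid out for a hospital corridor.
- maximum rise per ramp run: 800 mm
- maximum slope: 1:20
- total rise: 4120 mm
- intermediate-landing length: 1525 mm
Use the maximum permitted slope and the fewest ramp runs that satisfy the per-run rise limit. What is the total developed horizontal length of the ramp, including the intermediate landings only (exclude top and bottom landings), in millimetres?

4120 / 800 = 5.15, so 6 ramp runs are needed. That means 5 intermediate landings.
Horizontal run for 4120 mm of rise at 1:20 is 4120 × 20 = 82400 mm.
Intermediate landings: 5 × 1525 = 7625 mm.
Developed length = 82400 + 7625 = 90025 mm.

90025 mm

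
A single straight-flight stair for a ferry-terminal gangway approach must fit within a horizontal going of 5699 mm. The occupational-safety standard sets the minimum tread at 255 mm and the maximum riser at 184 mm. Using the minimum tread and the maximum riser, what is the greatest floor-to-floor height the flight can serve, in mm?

Treads that fit: ⌊5699 / 255⌋ = 22.
Risers = treads + 1 = 23.
Maximum height = 23 × 184 = 4232 mm.

4232 mm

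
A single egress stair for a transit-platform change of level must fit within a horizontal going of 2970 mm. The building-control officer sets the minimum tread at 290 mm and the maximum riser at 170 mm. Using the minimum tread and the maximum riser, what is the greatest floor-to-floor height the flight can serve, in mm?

2970 / 290 = 10.24, so 10 treads fit.
Risers = treads + 1 = 11.
Maximum height = 11 × 170 = 1870 mm.

1870 mm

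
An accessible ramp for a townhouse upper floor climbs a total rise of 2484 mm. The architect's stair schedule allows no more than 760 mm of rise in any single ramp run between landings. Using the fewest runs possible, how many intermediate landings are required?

2484 / 760 = 3.268 → round up to 4 ramp runs.
4 runs are separated by 3 intermediate landings.

3 intermediate landings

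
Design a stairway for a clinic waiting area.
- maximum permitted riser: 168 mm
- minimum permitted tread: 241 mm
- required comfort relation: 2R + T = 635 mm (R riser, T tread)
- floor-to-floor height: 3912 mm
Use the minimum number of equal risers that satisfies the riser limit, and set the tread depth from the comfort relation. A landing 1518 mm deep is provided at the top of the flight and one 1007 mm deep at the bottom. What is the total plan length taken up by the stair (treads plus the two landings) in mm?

9632 mm

⌈3912/168⌉ = 24 risers.
R = 3912 ÷ 24 = 163 mm.
T = 635 − 2·163 = 309 mm, which satisfies the 241 mm minimum.
Going = (24 − 1) × 309 = 7107 mm.
Enclosure = 7107 + 1518 + 1007 = 9632 mm.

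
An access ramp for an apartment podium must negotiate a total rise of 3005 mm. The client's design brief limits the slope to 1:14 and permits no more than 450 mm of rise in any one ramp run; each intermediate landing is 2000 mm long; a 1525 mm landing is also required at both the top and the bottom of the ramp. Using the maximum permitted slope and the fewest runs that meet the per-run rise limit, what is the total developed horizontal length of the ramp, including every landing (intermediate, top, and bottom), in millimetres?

At most 450 each: 3005/450 = 6.68, giving 7 ramp runs. That means 6 intermediate landings.
Ramp run (horizontal) at 1:14: 3005 × 14 = 42070 mm.
Intermediate landings: 6 × 2000 = 12000 mm.
Top and bottom landings: 2 × 1525 = 3050 mm.
Total = 42070 + 12000 + 3050 = 57120 mm.

57120 mm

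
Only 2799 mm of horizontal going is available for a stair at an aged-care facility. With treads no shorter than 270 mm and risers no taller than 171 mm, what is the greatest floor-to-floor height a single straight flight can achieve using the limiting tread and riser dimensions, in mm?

Treads that fit: ⌊2799 / 270⌋ = 10.
Risers = treads + 1 = 11.
Maximum height = 11 × 171 = 1881 mm.

1881 mm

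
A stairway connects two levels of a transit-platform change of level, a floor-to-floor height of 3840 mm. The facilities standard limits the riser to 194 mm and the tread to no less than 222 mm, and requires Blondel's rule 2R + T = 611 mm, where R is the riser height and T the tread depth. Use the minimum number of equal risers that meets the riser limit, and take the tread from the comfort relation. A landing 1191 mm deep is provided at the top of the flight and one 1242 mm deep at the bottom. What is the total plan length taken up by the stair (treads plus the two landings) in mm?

6746 mm

⌈3840/194⌉ = 20 risers.
Each riser is 3840/20 = 192 mm (≤ 194 mm).
T = 611 − 2·192 = 227 mm, which satisfies the 222 mm minimum.
Treads = 20 − 1 = 19; going = 19 × 227 = 4313 mm.
Add landings: 4313 + 1191 + 1242 = 6746 mm.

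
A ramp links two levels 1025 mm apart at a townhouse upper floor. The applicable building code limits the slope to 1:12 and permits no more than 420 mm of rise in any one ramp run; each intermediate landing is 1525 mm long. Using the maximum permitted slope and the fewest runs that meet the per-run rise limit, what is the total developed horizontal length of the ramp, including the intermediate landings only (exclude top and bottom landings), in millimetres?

⌈1025/420⌉ = 3 ramp runs. That means 2 intermediate landings.
Ramp run (horizontal) at 1:12: 1025 × 12 = 12300 mm.
Intermediate landings: 2 × 1525 = 3050 mm.
Developed length = 12300 + 3050 = 15350 mm.

15350 mm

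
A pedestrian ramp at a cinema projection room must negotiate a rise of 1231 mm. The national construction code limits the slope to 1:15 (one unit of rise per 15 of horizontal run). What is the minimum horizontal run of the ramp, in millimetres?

At 1:15 the run is 15 × 1231 = 18465 mm.

18465 mm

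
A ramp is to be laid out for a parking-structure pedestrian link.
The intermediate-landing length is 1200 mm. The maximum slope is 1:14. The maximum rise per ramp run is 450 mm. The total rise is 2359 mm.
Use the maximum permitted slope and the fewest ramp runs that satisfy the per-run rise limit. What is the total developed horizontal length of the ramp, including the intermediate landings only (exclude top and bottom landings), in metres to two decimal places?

39.03 m

2359 / 450 = 5.24, so 6 ramp runs are needed. That means 5 intermediate landings.
Ramp run (horizontal) at 1:14: 2359 × 14 = 33026 mm.
5 intermediate landings contribute 5 × 1200 = 6000 mm.
Developed length = 33026 + 6000 = 39026 mm.
= 39.03 m.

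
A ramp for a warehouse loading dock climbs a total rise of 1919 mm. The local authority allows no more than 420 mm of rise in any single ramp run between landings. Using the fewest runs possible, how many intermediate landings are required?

At most 420 each: 1919/420 = 4.57, giving 5 ramp runs.
5 runs are separated by 4 intermediate landings.

4 intermediate landings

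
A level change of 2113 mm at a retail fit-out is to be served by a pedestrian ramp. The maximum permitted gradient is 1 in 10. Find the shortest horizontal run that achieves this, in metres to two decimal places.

At 1:10 the run is 10 × 2113 = 21130 mm.
21130 mm = 21.13 m.

21.13 m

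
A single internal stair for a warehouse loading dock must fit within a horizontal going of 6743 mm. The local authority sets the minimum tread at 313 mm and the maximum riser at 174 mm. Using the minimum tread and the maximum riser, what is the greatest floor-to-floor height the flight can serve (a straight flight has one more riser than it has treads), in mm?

3828 mm

Treads that fit: ⌊6743 / 313⌋ = 21.
Risers = treads + 1 = 22.
Maximum height = 22 × 174 = 3828 mm.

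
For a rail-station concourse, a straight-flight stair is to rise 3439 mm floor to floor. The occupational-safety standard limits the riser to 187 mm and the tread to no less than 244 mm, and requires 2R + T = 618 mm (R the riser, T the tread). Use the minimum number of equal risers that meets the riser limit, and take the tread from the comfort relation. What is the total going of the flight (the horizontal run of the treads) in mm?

4608 mm

3439 / 187 = 18.39, so 19 risers are needed.
R = 3439 ÷ 19 = 181 mm.
From 2R + T = 618: T = 618 − 362 = 256 mm.
Going = (19 − 1) × 256 = 4608 mm.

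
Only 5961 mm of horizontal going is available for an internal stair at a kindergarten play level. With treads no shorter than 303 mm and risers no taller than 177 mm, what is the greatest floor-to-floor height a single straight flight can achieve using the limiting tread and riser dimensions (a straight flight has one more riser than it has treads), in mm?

5961 / 303 = 19.67, so 19 treads fit.
Risers = treads + 1 = 20.
Maximum height = 20 × 177 = 3540 mm.

3540 mm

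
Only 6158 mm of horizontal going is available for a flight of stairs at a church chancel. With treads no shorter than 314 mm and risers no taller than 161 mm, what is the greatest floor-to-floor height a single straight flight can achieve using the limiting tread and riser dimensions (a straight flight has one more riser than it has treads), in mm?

3220 mm

6158 / 314 = 19.61, so 19 treads fit.
Risers = treads + 1 = 20.
Maximum height = 20 × 161 = 3220 mm.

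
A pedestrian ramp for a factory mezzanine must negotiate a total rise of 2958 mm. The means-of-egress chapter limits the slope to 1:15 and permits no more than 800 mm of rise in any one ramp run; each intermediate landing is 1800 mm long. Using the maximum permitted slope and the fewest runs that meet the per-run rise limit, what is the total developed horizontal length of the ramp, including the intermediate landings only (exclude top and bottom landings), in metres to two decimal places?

49.77 m

2958 / 800 = 3.70, so 4 ramp runs are needed. That means 3 intermediate landings.
Horizontal run for 2958 mm of rise at 1:15 is 2958 × 15 = 44370 mm.
3 intermediate landings contribute 3 × 1800 = 5400 mm.
Developed length = 44370 + 5400 = 49770 mm.
= 49.77 m.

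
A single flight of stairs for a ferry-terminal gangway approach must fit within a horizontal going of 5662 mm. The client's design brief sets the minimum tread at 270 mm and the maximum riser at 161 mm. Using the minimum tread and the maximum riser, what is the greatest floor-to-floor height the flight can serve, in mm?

3381 mm

5662 / 270 = 20.97, so 20 treads fit.
Risers = treads + 1 = 21.
Maximum height = 21 × 161 = 3381 mm.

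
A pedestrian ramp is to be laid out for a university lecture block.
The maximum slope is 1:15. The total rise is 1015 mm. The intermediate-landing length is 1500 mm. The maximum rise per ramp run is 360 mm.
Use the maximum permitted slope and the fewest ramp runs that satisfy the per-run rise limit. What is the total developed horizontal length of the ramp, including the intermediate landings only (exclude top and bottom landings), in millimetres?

18225 mm

At most 360 each: 1015/360 = 2.82, giving 3 ramp runs. That means 2 intermediate landings.
Horizontal run for 1015 mm of rise at 1:15 is 1015 × 15 = 15225 mm.
Intermediate landings: 2 × 1500 = 3000 mm.
Developed length = 15225 + 3000 = 18225 mm.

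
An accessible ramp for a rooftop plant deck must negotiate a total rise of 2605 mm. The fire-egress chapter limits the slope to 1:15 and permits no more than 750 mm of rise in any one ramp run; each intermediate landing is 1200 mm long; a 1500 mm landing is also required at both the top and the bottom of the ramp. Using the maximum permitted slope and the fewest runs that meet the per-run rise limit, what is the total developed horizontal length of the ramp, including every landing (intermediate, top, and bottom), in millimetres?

⌈2605/750⌉ = 4 ramp runs. That means 3 intermediate landings.
Ramp run (horizontal) at 1:15: 2605 × 15 = 39075 mm.
Intermediate landings: 3 × 1200 = 3600 mm.
Top and bottom landings: 2 × 1500 = 3000 mm.
Total = 39075 + 3600 + 3000 = 45675 mm.

45675 mm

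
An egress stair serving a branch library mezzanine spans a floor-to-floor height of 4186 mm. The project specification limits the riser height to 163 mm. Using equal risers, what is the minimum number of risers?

26 risers

At most 163 each: 4186/163 = 25.68, giving 26 risers.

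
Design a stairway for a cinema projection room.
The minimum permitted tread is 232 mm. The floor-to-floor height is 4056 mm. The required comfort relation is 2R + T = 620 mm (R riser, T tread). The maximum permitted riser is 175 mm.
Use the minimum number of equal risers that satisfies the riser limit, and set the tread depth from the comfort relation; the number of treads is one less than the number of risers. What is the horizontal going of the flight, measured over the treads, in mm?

At most 175 each: 4056/175 = 23.18, giving 24 risers.
Riser R = 4056 / 24 = 169 mm, within the 175 mm limit.
T = 620 − 2·169 = 282 mm, which satisfies the 232 mm minimum.
Treads = 24 − 1 = 23; going = 23 × 282 = 6486 mm.

6486 mm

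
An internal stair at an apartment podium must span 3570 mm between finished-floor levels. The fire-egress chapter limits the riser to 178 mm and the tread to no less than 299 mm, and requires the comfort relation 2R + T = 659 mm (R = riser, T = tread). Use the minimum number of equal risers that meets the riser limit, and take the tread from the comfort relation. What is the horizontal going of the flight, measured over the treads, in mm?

6380 mm

3570 / 178 = 20.06, so 21 risers are needed.
Each riser is 3570/21 = 170 mm (≤ 178 mm).
Tread T = 659 − 2 × 170 = 319 mm (≥ 299 mm).
Going = (21 − 1) × 319 = 6380 mm.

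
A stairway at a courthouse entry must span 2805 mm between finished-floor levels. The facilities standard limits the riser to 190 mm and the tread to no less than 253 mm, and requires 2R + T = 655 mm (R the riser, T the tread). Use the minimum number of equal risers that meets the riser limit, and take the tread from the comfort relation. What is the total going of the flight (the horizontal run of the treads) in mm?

3934 mm

2805 / 190 = 14.76, so 15 risers are needed.
R = 2805 ÷ 15 = 187 mm.
Tread T = 655 − 2 × 187 = 281 mm (≥ 253 mm).
Going = (15 − 1) × 281 = 3934 mm.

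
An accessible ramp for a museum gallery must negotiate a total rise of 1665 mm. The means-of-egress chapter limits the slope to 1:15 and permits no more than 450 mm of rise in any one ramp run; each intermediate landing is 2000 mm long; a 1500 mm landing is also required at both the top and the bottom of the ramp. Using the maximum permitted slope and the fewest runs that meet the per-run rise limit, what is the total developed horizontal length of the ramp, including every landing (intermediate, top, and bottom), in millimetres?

1665 / 450 = 3.700 → round up to 4 ramp runs. That means 3 intermediate landings.
Ramp run (horizontal) at 1:15: 1665 × 15 = 24975 mm.
3 intermediate landings contribute 3 × 2000 = 6000 mm.
Top and bottom landings: 2 × 1500 = 3000 mm.
Total = 24975 + 6000 + 3000 = 33975 mm.

33975 mm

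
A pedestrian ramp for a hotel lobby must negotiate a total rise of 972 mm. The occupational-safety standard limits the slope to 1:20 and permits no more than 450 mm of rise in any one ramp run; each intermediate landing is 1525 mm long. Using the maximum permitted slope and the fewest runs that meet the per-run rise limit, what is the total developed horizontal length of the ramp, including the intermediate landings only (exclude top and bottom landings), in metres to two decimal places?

22.49 m

At most 450 each: 972/450 = 2.16, giving 3 ramp runs. That means 2 intermediate landings.
Horizontal run for 972 mm of rise at 1:20 is 972 × 20 = 19440 mm.
Intermediate landings: 2 × 1525 = 3050 mm.
Total developed length = 19440 + 3050 = 22490 mm.
= 22.49 m.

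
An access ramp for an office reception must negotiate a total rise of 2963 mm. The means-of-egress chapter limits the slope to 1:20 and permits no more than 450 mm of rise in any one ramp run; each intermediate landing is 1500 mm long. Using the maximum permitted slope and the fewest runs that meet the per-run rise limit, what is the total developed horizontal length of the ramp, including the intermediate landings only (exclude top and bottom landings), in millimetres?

68260 mm

2963 / 450 = 6.58, so 7 ramp runs are needed. That means 6 intermediate landings.
Ramp run (horizontal) at 1:20: 2963 × 20 = 59260 mm.
Intermediate landings: 6 × 1500 = 9000 mm.
Developed length = 59260 + 9000 = 68260 mm.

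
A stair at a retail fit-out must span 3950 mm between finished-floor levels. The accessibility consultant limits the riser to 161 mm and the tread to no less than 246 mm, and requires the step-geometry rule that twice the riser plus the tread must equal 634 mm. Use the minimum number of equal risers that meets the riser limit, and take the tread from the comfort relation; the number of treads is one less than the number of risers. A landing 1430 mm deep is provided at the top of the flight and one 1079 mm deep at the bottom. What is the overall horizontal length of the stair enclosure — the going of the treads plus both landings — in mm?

At most 161 each: 3950/161 = 24.53, giving 25 risers.
R = 3950 ÷ 25 = 158 mm.
T = 634 − 2·158 = 318 mm, which satisfies the 246 mm minimum.
Going = (25 − 1) × 318 = 7632 mm.
Enclosure = 7632 + 1430 + 1079 = 10141 mm.

10141 mm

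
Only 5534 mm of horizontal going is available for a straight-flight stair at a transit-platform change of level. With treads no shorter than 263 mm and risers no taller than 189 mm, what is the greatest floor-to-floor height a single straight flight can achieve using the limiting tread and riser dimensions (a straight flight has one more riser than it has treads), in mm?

Treads that fit: ⌊5534 / 263⌋ = 21.
Risers = treads + 1 = 22.
Maximum height = 22 × 189 = 4158 mm.

4158 mm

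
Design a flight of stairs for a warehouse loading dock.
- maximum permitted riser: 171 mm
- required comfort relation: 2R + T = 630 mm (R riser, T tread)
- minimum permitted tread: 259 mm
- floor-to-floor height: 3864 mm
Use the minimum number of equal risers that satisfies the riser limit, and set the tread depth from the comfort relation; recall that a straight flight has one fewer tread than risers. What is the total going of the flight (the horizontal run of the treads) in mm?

3864 / 171 = 22.60, so 23 risers are needed.
R = 3864 ÷ 23 = 168 mm.
Tread T = 630 − 2 × 168 = 294 mm (≥ 259 mm).
Going = (23 − 1) × 294 = 6468 mm.

6468 mm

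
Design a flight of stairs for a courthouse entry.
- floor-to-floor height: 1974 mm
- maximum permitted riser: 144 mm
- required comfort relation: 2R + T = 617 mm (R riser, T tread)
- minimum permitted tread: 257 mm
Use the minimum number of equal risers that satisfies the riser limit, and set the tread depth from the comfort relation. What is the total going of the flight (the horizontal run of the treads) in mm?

4355 mm

1974 / 144 = 13.708 → round up to 14 risers.
Riser R = 1974 / 14 = 141 mm, within the 144 mm limit.
Tread T = 617 − 2 × 141 = 335 mm (≥ 257 mm).
Treads = 14 − 1 = 13; going = 13 × 335 = 4355 mm.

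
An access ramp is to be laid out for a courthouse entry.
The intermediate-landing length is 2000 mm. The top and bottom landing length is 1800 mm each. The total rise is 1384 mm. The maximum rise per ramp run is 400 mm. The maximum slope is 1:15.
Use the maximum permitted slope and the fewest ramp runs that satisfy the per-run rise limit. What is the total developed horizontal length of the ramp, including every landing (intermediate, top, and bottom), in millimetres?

30360 mm

At most 400 each: 1384/400 = 3.46, giving 4 ramp runs. That means 3 intermediate landings.
Horizontal run for 1384 mm of rise at 1:15 is 1384 × 15 = 20760 mm.
3 intermediate landings contribute 3 × 2000 = 6000 mm.
Top and bottom landings: 2 × 1800 = 3600 mm.
Total = 20760 + 6000 + 3600 = 30360 mm.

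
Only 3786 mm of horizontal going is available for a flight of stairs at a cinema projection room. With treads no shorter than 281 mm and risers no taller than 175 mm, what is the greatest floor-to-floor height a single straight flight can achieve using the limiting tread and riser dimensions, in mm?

3786 / 281 = 13.47, so 13 treads fit.
Risers = treads + 1 = 14.
Maximum height = 14 × 175 = 2450 mm.

2450 mm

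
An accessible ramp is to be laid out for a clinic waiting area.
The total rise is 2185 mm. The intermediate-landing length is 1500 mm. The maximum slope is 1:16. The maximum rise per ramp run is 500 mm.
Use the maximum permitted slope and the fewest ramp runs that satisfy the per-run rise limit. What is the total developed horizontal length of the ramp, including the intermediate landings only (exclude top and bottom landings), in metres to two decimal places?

⌈2185/500⌉ = 5 ramp runs. That means 4 intermediate landings.
Horizontal run for 2185 mm of rise at 1:16 is 2185 × 16 = 34960 mm.
Intermediate landings: 4 × 1500 = 6000 mm.
Developed length = 34960 + 6000 = 40960 mm.
= 40.96 m.

40.96 m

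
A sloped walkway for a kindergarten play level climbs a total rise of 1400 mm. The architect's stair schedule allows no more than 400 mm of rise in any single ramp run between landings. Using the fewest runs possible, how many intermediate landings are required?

⌈1400/400⌉ = 4 ramp runs.
4 runs are separated by 3 intermediate landings.

3 intermediate landings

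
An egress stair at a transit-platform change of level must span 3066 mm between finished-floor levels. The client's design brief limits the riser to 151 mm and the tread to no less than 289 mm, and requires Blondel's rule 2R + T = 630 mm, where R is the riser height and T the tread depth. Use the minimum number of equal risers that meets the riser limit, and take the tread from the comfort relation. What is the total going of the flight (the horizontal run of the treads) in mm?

6760 mm

3066 / 151 = 20.305 → round up to 21 risers.
R = 3066 ÷ 21 = 146 mm.
T = 630 − 2·146 = 338 mm, which satisfies the 289 mm minimum.
Treads = 21 − 1 = 20; going = 20 × 338 = 6760 mm.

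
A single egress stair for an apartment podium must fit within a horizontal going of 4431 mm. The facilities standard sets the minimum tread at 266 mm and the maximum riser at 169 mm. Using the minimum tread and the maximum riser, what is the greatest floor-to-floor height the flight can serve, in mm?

2873 mm

Treads that fit: ⌊4431 / 266⌋ = 16.
Risers = treads + 1 = 17.
Maximum height = 17 × 169 = 2873 mm.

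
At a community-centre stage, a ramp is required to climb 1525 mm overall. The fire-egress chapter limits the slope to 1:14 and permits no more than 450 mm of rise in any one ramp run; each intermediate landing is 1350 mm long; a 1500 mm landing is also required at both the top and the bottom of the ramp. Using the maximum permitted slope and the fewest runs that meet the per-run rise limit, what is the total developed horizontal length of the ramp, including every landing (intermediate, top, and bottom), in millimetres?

28400 mm

1525 / 450 = 3.39, so 4 ramp runs are needed. That means 3 intermediate landings.
Horizontal run for 1525 mm of rise at 1:14 is 1525 × 14 = 21350 mm.
Intermediate landings: 3 × 1350 = 4050 mm.
Top and bottom landings: 2 × 1500 = 3000 mm.
Total = 21350 + 4050 + 3000 = 28400 mm.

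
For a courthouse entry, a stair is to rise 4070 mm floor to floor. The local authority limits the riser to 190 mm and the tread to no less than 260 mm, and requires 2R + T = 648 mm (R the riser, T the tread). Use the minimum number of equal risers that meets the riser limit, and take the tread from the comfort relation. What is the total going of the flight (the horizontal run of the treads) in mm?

4070 / 190 = 21.42, so 22 risers are needed.
Each riser is 4070/22 = 185 mm (≤ 190 mm).
From 2R + T = 648: T = 648 − 370 = 278 mm.
22 risers give 21 treads; going = 21 × 278 = 5838 mm.

5838 mm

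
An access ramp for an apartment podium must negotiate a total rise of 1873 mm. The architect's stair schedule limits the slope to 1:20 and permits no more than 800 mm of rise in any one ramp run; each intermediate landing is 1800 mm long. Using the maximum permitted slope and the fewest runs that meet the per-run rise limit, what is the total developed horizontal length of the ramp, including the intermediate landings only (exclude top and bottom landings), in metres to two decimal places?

41.06 m

1873 / 800 = 2.34, so 3 ramp runs are needed. That means 2 intermediate landings.
Ramp run (horizontal) at 1:20: 1873 × 20 = 37460 mm.
2 intermediate landings contribute 2 × 1800 = 3600 mm.
Total developed length = 37460 + 3600 = 41060 mm.
= 41.06 m.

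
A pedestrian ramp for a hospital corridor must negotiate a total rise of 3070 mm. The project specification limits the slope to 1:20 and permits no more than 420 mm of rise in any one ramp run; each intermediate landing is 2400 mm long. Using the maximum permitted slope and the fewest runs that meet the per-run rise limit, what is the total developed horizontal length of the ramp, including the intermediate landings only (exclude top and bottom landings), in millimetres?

3070 / 420 = 7.31, so 8 ramp runs are needed. That means 7 intermediate landings.
Horizontal run for 3070 mm of rise at 1:20 is 3070 × 20 = 61400 mm.
Intermediate landings: 7 × 2400 = 16800 mm.
Developed length = 61400 + 16800 = 78200 mm.

78200 mm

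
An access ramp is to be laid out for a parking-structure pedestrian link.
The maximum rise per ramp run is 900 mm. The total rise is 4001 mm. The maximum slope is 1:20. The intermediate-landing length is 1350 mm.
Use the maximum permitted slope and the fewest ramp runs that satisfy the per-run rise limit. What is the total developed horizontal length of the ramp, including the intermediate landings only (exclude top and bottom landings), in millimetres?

4001 / 900 = 4.446 → round up to 5 ramp runs. That means 4 intermediate landings.
Ramp run (horizontal) at 1:20: 4001 × 20 = 80020 mm.
4 intermediate landings contribute 4 × 1350 = 5400 mm.
Total developed length = 80020 + 5400 = 85420 mm.

85420 mm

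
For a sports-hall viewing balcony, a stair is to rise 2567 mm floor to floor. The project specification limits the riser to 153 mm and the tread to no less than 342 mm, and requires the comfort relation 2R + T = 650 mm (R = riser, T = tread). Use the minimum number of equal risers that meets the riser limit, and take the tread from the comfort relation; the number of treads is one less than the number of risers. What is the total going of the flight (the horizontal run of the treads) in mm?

2567 / 153 = 16.778 → round up to 17 risers.
R = 2567 ÷ 17 = 151 mm.
T = 650 − 2·151 = 348 mm, which satisfies the 342 mm minimum.
17 risers give 16 treads; going = 16 × 348 = 5568 mm.

5568 mm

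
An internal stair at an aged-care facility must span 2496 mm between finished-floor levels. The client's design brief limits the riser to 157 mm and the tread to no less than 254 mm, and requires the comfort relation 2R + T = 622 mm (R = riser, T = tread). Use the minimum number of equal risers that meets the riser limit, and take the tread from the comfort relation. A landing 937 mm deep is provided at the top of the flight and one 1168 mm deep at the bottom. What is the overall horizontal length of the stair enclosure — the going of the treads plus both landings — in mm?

6755 mm

At most 157 each: 2496/157 = 15.90, giving 16 risers.
Riser R = 2496 / 16 = 156 mm, within the 157 mm limit.
From 2R + T = 622: T = 622 − 312 = 310 mm.
16 risers give 15 treads; going = 15 × 310 = 4650 mm.
Enclosure = 4650 + 937 + 1168 = 6755 mm.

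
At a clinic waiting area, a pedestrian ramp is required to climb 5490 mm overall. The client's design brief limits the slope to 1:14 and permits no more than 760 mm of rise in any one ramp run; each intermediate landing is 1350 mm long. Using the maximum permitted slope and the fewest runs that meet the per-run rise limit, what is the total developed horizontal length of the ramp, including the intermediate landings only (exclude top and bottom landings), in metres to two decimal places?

⌈5490/760⌉ = 8 ramp runs. That means 7 intermediate landings.
Horizontal run for 5490 mm of rise at 1:14 is 5490 × 14 = 76860 mm.
Intermediate landings: 7 × 1350 = 9450 mm.
Developed length = 76860 + 9450 = 86310 mm.
= 86.31 m.

86.31 m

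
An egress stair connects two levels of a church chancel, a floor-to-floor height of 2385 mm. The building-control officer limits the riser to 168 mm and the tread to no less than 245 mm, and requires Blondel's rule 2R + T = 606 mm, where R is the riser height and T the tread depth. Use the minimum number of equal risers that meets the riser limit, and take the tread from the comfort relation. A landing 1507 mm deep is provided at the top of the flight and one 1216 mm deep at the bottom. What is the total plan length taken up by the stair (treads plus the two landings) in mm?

At most 168 each: 2385/168 = 14.20, giving 15 risers.
Each riser is 2385/15 = 159 mm (≤ 168 mm).
T = 606 − 2·159 = 288 mm, which satisfies the 245 mm minimum.
Treads = 15 − 1 = 14; going = 14 × 288 = 4032 mm.
Add landings: 4032 + 1507 + 1216 = 6755 mm.

6755 mm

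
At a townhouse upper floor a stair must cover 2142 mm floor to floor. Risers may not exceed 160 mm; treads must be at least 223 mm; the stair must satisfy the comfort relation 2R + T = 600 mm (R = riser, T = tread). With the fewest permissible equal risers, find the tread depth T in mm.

2142 / 160 = 13.387 → round up to 14 risers.
Each riser is 2142/14 = 153 mm (≤ 160 mm).
Tread T = 600 − 2 × 153 = 294 mm (≥ 223 mm).

294 mm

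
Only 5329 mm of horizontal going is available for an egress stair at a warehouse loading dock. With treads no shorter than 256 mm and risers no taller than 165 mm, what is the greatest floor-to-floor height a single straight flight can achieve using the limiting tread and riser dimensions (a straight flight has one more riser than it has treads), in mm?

3465 mm

Treads that fit: ⌊5329 / 256⌋ = 20.
Risers = treads + 1 = 21.
Maximum height = 21 × 165 = 3465 mm.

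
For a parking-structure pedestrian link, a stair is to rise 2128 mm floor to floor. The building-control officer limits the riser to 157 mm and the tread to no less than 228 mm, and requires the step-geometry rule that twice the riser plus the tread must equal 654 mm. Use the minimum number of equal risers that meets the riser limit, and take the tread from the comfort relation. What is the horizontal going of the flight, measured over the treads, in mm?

4550 mm

⌈2128/157⌉ = 14 risers.
Each riser is 2128/14 = 152 mm (≤ 157 mm).
From 2R + T = 654: T = 654 − 304 = 350 mm.
14 risers give 13 treads; going = 13 × 350 = 4550 mm.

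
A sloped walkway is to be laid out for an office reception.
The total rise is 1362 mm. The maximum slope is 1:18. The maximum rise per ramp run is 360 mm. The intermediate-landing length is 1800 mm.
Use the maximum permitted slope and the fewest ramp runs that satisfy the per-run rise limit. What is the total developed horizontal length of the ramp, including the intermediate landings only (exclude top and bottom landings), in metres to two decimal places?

29.92 m

1362 / 360 = 3.783 → round up to 4 ramp runs. That means 3 intermediate landings.
Ramp run (horizontal) at 1:18: 1362 × 18 = 24516 mm.
3 intermediate landings contribute 3 × 1800 = 5400 mm.
Developed length = 24516 + 5400 = 29916 mm.
= 29.92 m.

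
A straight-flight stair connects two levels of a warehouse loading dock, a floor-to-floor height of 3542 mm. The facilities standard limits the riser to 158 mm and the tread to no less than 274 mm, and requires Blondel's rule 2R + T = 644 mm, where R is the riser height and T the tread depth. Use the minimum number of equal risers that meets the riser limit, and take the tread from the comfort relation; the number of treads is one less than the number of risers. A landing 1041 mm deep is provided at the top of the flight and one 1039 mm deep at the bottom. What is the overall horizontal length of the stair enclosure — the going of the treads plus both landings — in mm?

3542 / 158 = 22.418 → round up to 23 risers.
R = 3542 ÷ 23 = 154 mm.
Tread T = 644 − 2 × 154 = 336 mm (≥ 274 mm).
Treads = 23 − 1 = 22; going = 22 × 336 = 7392 mm.
Enclosure = 7392 + 1041 + 1039 = 9472 mm.

9472 mm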